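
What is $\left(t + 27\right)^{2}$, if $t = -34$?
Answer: $49$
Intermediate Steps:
$\left(t + 27\right)^{2} = \left(-34 + 27\right)^{2} = \left(-7\right)^{2} = 49$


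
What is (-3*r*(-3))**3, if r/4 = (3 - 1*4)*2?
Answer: -373248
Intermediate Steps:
r = -8 (r = 4*((3 - 1*4)*2) = 4*((3 - 4)*2) = 4*(-1*2) = 4*(-2) = -8)
(-3*r*(-3))**3 = (-3*(-8)*(-3))**3 = (24*(-3))**3 = (-72)**3 = -373248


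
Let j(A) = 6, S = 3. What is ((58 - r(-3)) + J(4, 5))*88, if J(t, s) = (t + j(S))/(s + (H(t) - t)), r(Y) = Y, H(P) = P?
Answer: 5544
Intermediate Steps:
J(t, s) = (6 + t)/s (J(t, s) = (t + 6)/(s + (t - t)) = (6 + t)/(s + 0) = (6 + t)/s)
((58 - r(-3)) + J(4, 5))*88 = ((58 - 1*(-3)) + (6 + 4)/5)*88 = ((58 + 3) + (⅕)*10)*88 = (61 + 2)*88 = 63*88 = 5544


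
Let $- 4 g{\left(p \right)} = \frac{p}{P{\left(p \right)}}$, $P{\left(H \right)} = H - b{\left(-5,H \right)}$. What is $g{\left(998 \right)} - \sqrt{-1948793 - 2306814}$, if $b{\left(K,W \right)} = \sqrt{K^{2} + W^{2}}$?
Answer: $\frac{249001}{25} + \frac{499 \sqrt{996029}}{50} - i \sqrt{4255607} \approx 19920.0 - 2062.9 i$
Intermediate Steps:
$P{\left(H \right)} = H - \sqrt{25 + H^{2}}$ ($P{\left(H \right)} = H - \sqrt{\left(-5\right)^{2} + H^{2}} = H - \sqrt{25 + H^{2}}$)
$g{\left(p \right)} = - \frac{p}{4 \left(p - \sqrt{25 + p^{2}}\right)}$ ($g{\left(p \right)} = - \frac{p \frac{1}{p - \sqrt{25 + p^{2}}}}{4} = - \frac{p}{4 \left(p - \sqrt{25 + p^{2}}\right)}$)
$g{\left(998 \right)} - \sqrt{-1948793 - 2306814} = \left(-1\right) 998 \frac{1}{- 4 \sqrt{25 + 998^{2}} + 4 \cdot 998} - \sqrt{-1948793 - 2306814} = \left(-1\right) 998 \frac{1}{- 4 \sqrt{25 + 996004} + 3992} - \sqrt{-4255607} = \left(-1\right) 998 \frac{1}{- 4 \sqrt{996029} + 3992} - i \sqrt{4255607} = \left(-1\right) 998 \frac{1}{3992 - 4 \sqrt{996029}} - i \sqrt{4255607} = - \frac{998}{3992 - 4 \sqrt{996029}} - i \sqrt{4255607}$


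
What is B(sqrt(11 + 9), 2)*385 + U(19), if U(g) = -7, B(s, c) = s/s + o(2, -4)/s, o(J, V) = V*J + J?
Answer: 378 - 231*sqrt(5) ≈ -138.53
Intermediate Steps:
o(J, V) = J + J*V (o(J, V) = J*V + J = J + J*V)
B(s, c) = 1 - 6/s (B(s, c) = s/s + (2*(1 - 4))/s = 1 + (2*(-3))/s = 1 - 6/s)
B(sqrt(11 + 9), 2)*385 + U(19) = ((-6 + sqrt(11 + 9))/(sqrt(11 + 9)))*385 - 7 = ((-6 + sqrt(20))/(sqrt(20)))*385 - 7 = ((-6 + 2*sqrt(5))/((2*sqrt(5))))*385 - 7 = ((sqrt(5)/10)*(-6 + 2*sqrt(5)))*385 - 7 = (sqrt(5)*(-6 + 2*sqrt(5))/10)*385 - 7 = 77*sqrt(5)*(-6 + 2*sqrt(5))/2 - 7 = -7 + 77*sqrt(5)*(-6 + 2*sqrt(5))/2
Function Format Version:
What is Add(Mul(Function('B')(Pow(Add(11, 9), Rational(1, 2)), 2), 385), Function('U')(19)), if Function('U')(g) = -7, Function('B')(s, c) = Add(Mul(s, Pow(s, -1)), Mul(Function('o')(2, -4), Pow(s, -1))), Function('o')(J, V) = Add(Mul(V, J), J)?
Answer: Add(378, Mul(-231, Pow(5, Rational(1, 2)))) ≈ -138.53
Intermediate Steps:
Function('o')(J, V) = Add(J, Mul(J, V)) (Function('o')(J, V) = Add(Mul(J, V), J) = Add(J, Mul(J, V)))
Function('B')(s, c) = Add(1, Mul(-6, Pow(s, -1))) (Function('B')(s, c) = Add(Mul(s, Pow(s, -1)), Mul(Mul(2, Add(1, -4)), Pow(s, -1))) = Add(1, Mul(Mul(2, -3), Pow(s, -1))) = Add(1, Mul(-6, Pow(s, -1))))
Add(Mul(Function('B')(Pow(Add(11, 9), Rational(1, 2)), 2), 385), Function('U')(19)) = Add(Mul(Mul(Pow(Pow(Add(11, 9), Rational(1, 2)), -1), Add(-6, Pow(Add(11, 9), Rational(1, 2)))), 385), -7) = Add(Mul(Mul(Pow(Pow(20, Rational(1, 2)), -1), Add(-6, Pow(20, Rational(1, 2)))), 385), -7) = Add(Mul(Mul(Pow(Mul(2, Pow(5, Rational(1, 2))), -1), Add(-6, Mul(2, Pow(5, Rational(1, 2))))), 385), -7) = Add(Mul(Mul(Mul(Rational(1, 10), Pow(5, Rational(1, 2))), Add(-6, Mul(2, Pow(5, Rational(1, 2))))), 385), -7) = Add(Mul(Mul(Rational(1, 10), Pow(5, Rational(1, 2)), Add(-6, Mul(2, Pow(5, Rational(1, 2))))), 385), -7) = Add(Mul(Rational(77, 2), Pow(5, Rational(1, 2)), Add(-6, Mul(2, Pow(5, Rational(1, 2))))), -7) = Add(-7, Mul(Rational(77, 2), Pow(5, Rational(1, 2)), Add(-6, Mul(2, Pow(5, Rational(1, 2))))))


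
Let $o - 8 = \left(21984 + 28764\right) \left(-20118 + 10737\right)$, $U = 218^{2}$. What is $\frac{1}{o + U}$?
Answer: $- \frac{1}{476019456} \approx -2.1008 \cdot 10^{-9}$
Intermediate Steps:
$U = 47524$
$o = -476066980$ ($o = 8 + \left(21984 + 28764\right) \left(-20118 + 10737\right) = 8 + 50748 \left(-9381\right) = 8 - 476066988 = -476066980$)
$\frac{1}{o + U} = \frac{1}{-476066980 + 47524} = \frac{1}{-476019456} = - \frac{1}{476019456}$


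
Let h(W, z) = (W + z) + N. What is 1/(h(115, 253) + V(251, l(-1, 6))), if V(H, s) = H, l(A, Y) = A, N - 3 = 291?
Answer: 1/913 ≈ 0.0010953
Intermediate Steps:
N = 294 (N = 3 + 291 = 294)
h(W, z) = 294 + W + z (h(W, z) = (W + z) + 294 = 294 + W + z)
1/(h(115, 253) + V(251, l(-1, 6))) = 1/((294 + 115 + 253) + 251) = 1/(662 + 251) = 1/913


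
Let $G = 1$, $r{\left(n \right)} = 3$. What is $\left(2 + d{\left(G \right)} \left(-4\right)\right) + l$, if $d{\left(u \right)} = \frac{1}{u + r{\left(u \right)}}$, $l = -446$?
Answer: $-445$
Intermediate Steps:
$d{\left(u \right)} = \frac{1}{3 + u}$ ($d{\left(u \right)} = \frac{1}{u + 3} = \frac{1}{3 + u}$)
$\left(2 + d{\left(G \right)} \left(-4\right)\right) + l = \left(2 + \frac{1}{3 + 1} \left(-4\right)\right) - 446 = \left(2 + \frac{1}{4} \left(-4\right)\right) - 446 = \left(2 - 1\right) - 446 = 1 - 446 = -445$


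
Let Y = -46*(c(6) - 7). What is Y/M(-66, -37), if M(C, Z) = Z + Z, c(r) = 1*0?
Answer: -161/37 ≈ -4.3513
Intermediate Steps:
c(r) = 0
M(C, Z) = 2*Z
Y = 322 (Y = -46*(0 - 7) = -46*(-7) = 322)
Y/M(-66, -37) = 322/((2*(-37))) = 322/(-74) = 322*(-1/74) = -161/37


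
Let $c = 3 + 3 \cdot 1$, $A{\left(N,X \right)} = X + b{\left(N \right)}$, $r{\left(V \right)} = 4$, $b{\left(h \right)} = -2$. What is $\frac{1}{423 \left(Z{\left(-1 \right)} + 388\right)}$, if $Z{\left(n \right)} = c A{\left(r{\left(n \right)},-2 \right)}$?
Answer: $\frac{1}{153972} \approx 6.4947 \cdot 10^{-6}$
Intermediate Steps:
$A{\left(N,X \right)} = -2 + X$ ($A{\left(N,X \right)} = X - 2 = -2 + X$)
$c = 6$ ($c = 3 + 3 = 6$)
$Z{\left(n \right)} = -24$ ($Z{\left(n \right)} = 6 \left(-2 - 2\right) = 6 \left(-4\right) = -24$)
$\frac{1}{423 \left(Z{\left(-1 \right)} + 388\right)} = \frac{1}{423 \left(-24 + 388\right)} = \frac{1}{423 \cdot 364} = \frac{1}{153972}$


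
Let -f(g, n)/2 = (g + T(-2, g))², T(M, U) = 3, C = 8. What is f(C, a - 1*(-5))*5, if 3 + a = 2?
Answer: -1210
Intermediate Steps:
a = -1 (a = -3 + 2 = -1)
f(g, n) = -2*(3 + g)² (f(g, n) = -2*(g + 3)² = -2*(3 + g)²)
f(C, a - 1*(-5))*5 = -2*(3 + 8)²*5 = -2*11²*5 = -2*121*5 = -242*5 = -1210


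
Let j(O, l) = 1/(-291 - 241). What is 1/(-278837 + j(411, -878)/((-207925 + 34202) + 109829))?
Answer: -33991608/9478117999895 ≈ -3.5863e-6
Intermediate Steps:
j(O, l) = -1/532 (j(O, l) = 1/(-532) = -1/532)
1/(-278837 + j(411, -878)/((-207925 + 34202) + 109829)) = 1/(-278837 - 1/(532*((-207925 + 34202) + 109829))) = 1/(-278837 - 1/(532*(-173723 + 109829))) = 1/(-278837 - 1/532/(-63894)) = 1/(-278837 - 1/532*(-1/63894)) = 1/(-278837 + 1/33991608) = 1/(-9478117999895/33991608) = -33991608/9478117999895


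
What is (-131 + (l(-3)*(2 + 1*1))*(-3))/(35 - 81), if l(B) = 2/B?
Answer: 125/46 ≈ 2.7174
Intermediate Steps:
(-131 + (l(-3)*(2 + 1*1))*(-3))/(35 - 81) = (-131 + ((2/(-3))*(2 + 1*1))*(-3))/(35 - 81) = (-131 + ((2*(-1/3))*(2 + 1))*(-3))/(-46) = -(-131 - 2/3*3*(-3))/46 = -(-131 - 2*(-3))/46 = -(-131 + 6)/46 = -1/46*(-125) = 125/46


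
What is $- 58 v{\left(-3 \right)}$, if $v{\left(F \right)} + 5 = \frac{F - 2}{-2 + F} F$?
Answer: $464$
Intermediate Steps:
$v{\left(F \right)} = -5 + F$ ($v{\left(F \right)} = -5 + \frac{F - 2}{-2 + F} F = -5 + \frac{-2 + F}{-2 + F} F = -5 + 1 F = -5 + F$)
$- 58 v{\left(-3 \right)} = - 58 \left(-5 - 3\right) = \left(-58\right) \left(-8\right) = 464$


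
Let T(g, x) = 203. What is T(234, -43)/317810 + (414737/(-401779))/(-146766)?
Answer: 49599218848/76805164469985 ≈ 0.00064578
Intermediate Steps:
T(234, -43)/317810 + (414737/(-401779))/(-146766) = 203/317810 + (414737/(-401779))/(-146766) = 203*(1/317810) + (414737*(-1/401779))*(-1/146766) = 203/317810 - 414737/401779*(-1/146766) = 203/317810 + 414737/58967496714 = 49599218848/76805164469985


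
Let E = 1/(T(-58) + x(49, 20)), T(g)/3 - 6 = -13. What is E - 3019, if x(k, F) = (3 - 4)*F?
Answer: -123780/41 ≈ -3019.0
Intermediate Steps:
T(g) = -21 (T(g) = 18 + 3*(-13) = 18 - 39 = -21)
x(k, F) = -F
E = -1/41 (E = 1/(-21 - 1*20) = 1/(-21 - 20) = 1/(-41) = -1/41 ≈ -0.024390)
E - 3019 = -1/41 - 3019 = -123780/41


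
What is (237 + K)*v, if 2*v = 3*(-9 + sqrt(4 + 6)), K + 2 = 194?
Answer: -11583/2 + 1287*sqrt(10)/2 ≈ -3756.6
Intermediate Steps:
K = 192 (K = -2 + 194 = 192)
v = -27/2 + 3*sqrt(10)/2 (v = (3*(-9 + sqrt(4 + 6)))/2 = (3*(-9 + sqrt(10)))/2 = (-27 + 3*sqrt(10))/2 = -27/2 + 3*sqrt(10)/2 ≈ -8.7566)
(237 + K)*v = (237 + 192)*(-27/2 + 3*sqrt(10)/2) = 429*(-27/2 + 3*sqrt(10)/2) = -11583/2 + 1287*sqrt(10)/2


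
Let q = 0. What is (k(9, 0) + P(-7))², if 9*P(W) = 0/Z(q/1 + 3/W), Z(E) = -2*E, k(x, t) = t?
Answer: 0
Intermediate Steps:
P(W) = 0 (P(W) = (0/((-2*(0/1 + 3/W))))/9 = (0/((-2*(0*1 + 3/W))))/9 = (0/((-2*(0 + 3/W))))/9 = (0/((-6/W)))/9 = (0*(-W/6))/9 = (⅑)*0 = 0)
(k(9, 0) + P(-7))² = (0 + 0)² = 0² = 0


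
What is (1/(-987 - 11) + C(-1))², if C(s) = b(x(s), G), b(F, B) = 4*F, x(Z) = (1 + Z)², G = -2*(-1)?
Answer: 1/996004 ≈ 1.0040e-6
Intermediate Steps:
G = 2
C(s) = 4*(1 + s)²
(1/(-987 - 11) + C(-1))² = (1/(-987 - 11) + 4*(1 - 1)²)² = (1/(-998) + 4*0²)² = (-1/998 + 4*0)² = (-1/998 + 0)² = (-1/998)² = 1/996004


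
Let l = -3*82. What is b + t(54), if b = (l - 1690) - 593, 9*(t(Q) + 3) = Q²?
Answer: -2208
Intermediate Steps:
l = -246
t(Q) = -3 + Q²/9
b = -2529 (b = (-246 - 1690) - 593 = -1936 - 593 = -2529)
b + t(54) = -2529 + (-3 + (⅑)*54²) = -2529 + (-3 + (⅑)*2916) = -2529 + (-3 + 324) = -2529 + 321 = -2208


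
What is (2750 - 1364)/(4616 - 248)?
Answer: 33/104 ≈ 0.31731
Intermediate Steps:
(2750 - 1364)/(4616 - 248) = 1386/4368 = 1386*(1/4368) = 33/104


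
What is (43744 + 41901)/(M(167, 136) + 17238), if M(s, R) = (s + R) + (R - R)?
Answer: 85645/17541 ≈ 4.8826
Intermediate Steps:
M(s, R) = R + s (M(s, R) = (R + s) + 0 = R + s)
(43744 + 41901)/(M(167, 136) + 17238) = (43744 + 41901)/((136 + 167) + 17238) = 85645/(303 + 17238) = 85645/17541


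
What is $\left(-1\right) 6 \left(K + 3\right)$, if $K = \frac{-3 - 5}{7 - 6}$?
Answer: $30$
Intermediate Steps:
$K = -8$ ($K = - \frac{8}{1} = \left(-8\right) 1 = -8$)
$\left(-1\right) 6 \left(K + 3\right) = \left(-1\right) 6 \left(-8 + 3\right) = \left(-6\right) \left(-5\right) = 30$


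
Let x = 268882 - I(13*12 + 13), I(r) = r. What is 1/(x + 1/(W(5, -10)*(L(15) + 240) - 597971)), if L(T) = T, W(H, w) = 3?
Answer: 597206/160477015877 ≈ 3.7214e-6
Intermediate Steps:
x = 268713 (x = 268882 - (13*12 + 13) = 268882 - (156 + 13) = 268882 - 1*169 = 268882 - 169 = 268713)
1/(x + 1/(W(5, -10)*(L(15) + 240) - 597971)) = 1/(268713 + 1/(3*(15 + 240) - 597971)) = 1/(268713 + 1/(3*255 - 597971)) = 1/(268713 + 1/(765 - 597971)) = 1/(268713 + 1/(-597206)) = 1/(268713 - 1/597206) = 1/(160477015877/597206) = 597206/160477015877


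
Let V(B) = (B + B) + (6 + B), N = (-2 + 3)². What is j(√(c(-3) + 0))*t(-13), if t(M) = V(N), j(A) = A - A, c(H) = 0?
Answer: 0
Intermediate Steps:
N = 1 (N = 1² = 1)
V(B) = 6 + 3*B (V(B) = 2*B + (6 + B) = 6 + 3*B)
j(A) = 0
t(M) = 9 (t(M) = 6 + 3*1 = 6 + 3 = 9)
j(√(c(-3) + 0))*t(-13) = 0*9 = 0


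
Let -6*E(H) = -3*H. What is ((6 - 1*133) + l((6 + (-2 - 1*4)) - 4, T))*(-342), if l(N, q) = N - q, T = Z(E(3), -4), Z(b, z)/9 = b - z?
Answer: 61731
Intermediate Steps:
E(H) = H/2 (E(H) = -(-1)*H/2 = H/2)
Z(b, z) = -9*z + 9*b (Z(b, z) = 9*(b - z) = -9*z + 9*b)
T = 99/2 (T = -9*(-4) + 9*((1/2)*3) = 36 + 9*(3/2) = 36 + 27/2 = 99/2 ≈ 49.500)
((6 - 1*133) + l((6 + (-2 - 1*4)) - 4, T))*(-342) = ((6 - 1*133) + (((6 + (-2 - 1*4)) - 4) - 1*99/2))*(-342) = ((6 - 133) + (((6 + (-2 - 4)) - 4) - 99/2))*(-342) = (-127 + (((6 - 6) - 4) - 99/2))*(-342) = (-127 + ((0 - 4) - 99/2))*(-342) = (-127 + (-4 - 99/2))*(-342) = (-127 - 107/2)*(-342) = -361/2*(-342) = 61731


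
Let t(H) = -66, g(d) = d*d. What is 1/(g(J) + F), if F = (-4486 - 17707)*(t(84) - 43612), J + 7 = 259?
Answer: 1/969409358 ≈ 1.0316e-9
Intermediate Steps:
J = 252 (J = -7 + 259 = 252)
g(d) = d**2
F = 969345854 (F = (-4486 - 17707)*(-66 - 43612) = -22193*(-43678) = 969345854)
1/(g(J) + F) = 1/(252**2 + 969345854) = 1/(63504 + 969345854) = 1/969409358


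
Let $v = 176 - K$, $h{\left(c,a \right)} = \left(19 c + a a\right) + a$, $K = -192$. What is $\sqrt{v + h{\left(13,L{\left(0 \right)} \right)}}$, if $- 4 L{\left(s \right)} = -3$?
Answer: $\frac{\sqrt{9861}}{4} \approx 24.826$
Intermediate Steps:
$L{\left(s \right)} = \frac{3}{4}$ ($L{\left(s \right)} = \left(- \frac{1}{4}\right) \left(-3\right) = \frac{3}{4}$)
$h{\left(c,a \right)} = a + a^{2} + 19 c$ ($h{\left(c,a \right)} = \left(19 c + a^{2}\right) + a = \left(a^{2} + 19 c\right) + a = a + a^{2} + 19 c$)
$v = 368$ ($v = 176 - -192 = 176 + 192 = 368$)
$\sqrt{v + h{\left(13,L{\left(0 \right)} \right)}} = \sqrt{368 + \left(\frac{3}{4} + \left(\frac{3}{4}\right)^{2} + 19 \cdot 13\right)} = \sqrt{368 + \left(\frac{3}{4} + \frac{9}{16} + 247\right)} = \sqrt{368 + \frac{3973}{16}} = \sqrt{\frac{9861}{16}} = \frac{\sqrt{9861}}{4}$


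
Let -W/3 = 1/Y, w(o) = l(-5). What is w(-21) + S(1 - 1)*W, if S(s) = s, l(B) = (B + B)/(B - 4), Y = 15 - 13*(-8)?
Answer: 10/9 ≈ 1.1111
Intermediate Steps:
Y = 119 (Y = 15 + 104 = 119)
l(B) = 2*B/(-4 + B) (l(B) = (2*B)/(-4 + B) = 2*B/(-4 + B))
w(o) = 10/9 (w(o) = 2*(-5)/(-4 - 5) = 2*(-5)/(-9) = 2*(-5)*(-⅑) = 10/9)
W = -3/119 ≈ -0.025210
w(-21) + S(1 - 1)*W = 10/9 + (1 - 1)*(-3/119) = 10/9 + 0*(-3/119) = 10/9 + 0 = 10/9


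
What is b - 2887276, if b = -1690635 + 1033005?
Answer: -3544906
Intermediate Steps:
b = -657630
b - 2887276 = -657630 - 2887276 = -3544906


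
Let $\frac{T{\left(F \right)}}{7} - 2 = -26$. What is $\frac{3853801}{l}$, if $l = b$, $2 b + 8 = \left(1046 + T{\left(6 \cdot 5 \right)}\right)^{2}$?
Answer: $\frac{3853801}{385438} \approx 9.9985$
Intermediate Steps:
$T{\left(F \right)} = -168$ ($T{\left(F \right)} = 14 + 7 \left(-26\right) = 14 - 182 = -168$)
$b = 385438$ ($b = -4 + \frac{\left(1046 - 168\right)^{2}}{2} = -4 + \frac{878^{2}}{2} = -4 + \frac{1}{2} \cdot 770884 = -4 + 385442 = 385438$)
$l = 385438$
$\frac{3853801}{l} = \frac{3853801}{385438}$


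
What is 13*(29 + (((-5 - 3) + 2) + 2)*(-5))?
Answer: 637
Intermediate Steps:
13*(29 + (((-5 - 3) + 2) + 2)*(-5)) = 13*(29 + ((-8 + 2) + 2)*(-5)) = 13*(29 + (-6 + 2)*(-5)) = 13*(29 - 4*(-5)) = 13*(29 + 20) = 13*49 = 637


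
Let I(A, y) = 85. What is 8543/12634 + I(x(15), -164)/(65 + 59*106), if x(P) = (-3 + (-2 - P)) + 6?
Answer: 55057107/79834246 ≈ 0.68964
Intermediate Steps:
x(P) = 1 - P (x(P) = (-5 - P) + 6 = 1 - P)
8543/12634 + I(x(15), -164)/(65 + 59*106) = 8543/12634 + 85/(65 + 59*106) = 8543*(1/12634) + 85/(65 + 6254) = 8543/12634 + 85/6319 = 55057107/79834246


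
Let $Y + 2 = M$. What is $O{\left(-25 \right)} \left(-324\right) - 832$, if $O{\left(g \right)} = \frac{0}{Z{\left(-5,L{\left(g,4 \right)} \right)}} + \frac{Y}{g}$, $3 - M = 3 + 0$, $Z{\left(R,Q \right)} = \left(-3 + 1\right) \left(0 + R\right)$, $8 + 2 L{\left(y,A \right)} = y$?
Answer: $- \frac{21448}{25} \approx -857.92$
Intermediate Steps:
$L{\left(y,A \right)} = -4 + \frac{y}{2}$
$Z{\left(R,Q \right)} = - 2 R$
$M = 0$ ($M = 3 - \left(3 + 0\right) = 3 - 3 = 0$)
$Y = -2$ ($Y = -2 + 0 = -2$)
$O{\left(g \right)} = - \frac{2}{g}$ ($O{\left(g \right)} = \frac{0}{\left(-2\right) \left(-5\right)} - \frac{2}{g} = \frac{0}{10} - \frac{2}{g} = 0 \cdot \frac{1}{10} - \frac{2}{g} = 0 - \frac{2}{g} = - \frac{2}{g}$)
$O{\left(-25 \right)} \left(-324\right) - 832 = - \frac{2}{-25} \left(-324\right) - 832 = \left(-2\right) \left(- \frac{1}{25}\right) \left(-324\right) - 832 = \frac{2}{25} \left(-324\right) - 832 = - \frac{648}{25} - 832 = - \frac{21448}{25}$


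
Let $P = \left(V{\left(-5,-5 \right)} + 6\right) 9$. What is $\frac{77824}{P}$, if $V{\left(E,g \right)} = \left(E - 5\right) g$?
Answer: $\frac{9728}{63} \approx 154.41$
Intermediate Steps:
$V{\left(E,g \right)} = g \left(-5 + E\right)$ ($V{\left(E,g \right)} = \left(-5 + E\right) g = g \left(-5 + E\right)$)
$P = 504$ ($P = \left(- 5 \left(-5 - 5\right) + 6\right) 9 = \left(\left(-5\right) \left(-10\right) + 6\right) 9 = \left(50 + 6\right) 9 = 56 \cdot 9 = 504$)
$\frac{77824}{P} = \frac{77824}{504} = 77824 \cdot \frac{1}{504} = \frac{9728}{63}$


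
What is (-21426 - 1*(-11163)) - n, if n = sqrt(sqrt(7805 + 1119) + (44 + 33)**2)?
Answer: -10263 - sqrt(5929 + 2*sqrt(2231)) ≈ -10341.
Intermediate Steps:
n = sqrt(5929 + 2*sqrt(2231)) (n = sqrt(sqrt(8924) + 77**2) = sqrt(2*sqrt(2231) + 5929) = sqrt(5929 + 2*sqrt(2231)) ≈ 77.611)
(-21426 - 1*(-11163)) - n = (-21426 - 1*(-11163)) - sqrt(5929 + 2*sqrt(2231)) = (-21426 + 11163) - sqrt(5929 + 2*sqrt(2231)) = -10263 - sqrt(5929 + 2*sqrt(2231))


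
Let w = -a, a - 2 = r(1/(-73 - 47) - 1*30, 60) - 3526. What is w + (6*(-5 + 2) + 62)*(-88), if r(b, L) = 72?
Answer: -420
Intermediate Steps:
a = -3452 (a = 2 + (72 - 3526) = 2 - 3454 = -3452)
w = 3452 (w = -1*(-3452) = 3452)
w + (6*(-5 + 2) + 62)*(-88) = 3452 + (6*(-5 + 2) + 62)*(-88) = 3452 + (6*(-3) + 62)*(-88) = 3452 + (-18 + 62)*(-88) = 3452 + 44*(-88) = 3452 - 3872 = -420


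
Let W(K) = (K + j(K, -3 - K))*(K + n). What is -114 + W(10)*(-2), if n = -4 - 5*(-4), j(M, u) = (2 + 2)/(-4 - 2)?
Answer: -1798/3 ≈ -599.33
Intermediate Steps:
j(M, u) = -⅔ (j(M, u) = 4/(-6) = 4*(-⅙) = -⅔)
n = 16 (n = -4 - 1*(-20) = -4 + 20 = 16)
W(K) = (16 + K)*(-⅔ + K) (W(K) = (K - ⅔)*(K + 16) = (-⅔ + K)*(16 + K) = (16 + K)*(-⅔ + K))
-114 + W(10)*(-2) = -114 + (-32/3 + 10² + (46/3)*10)*(-2) = -114 + (-32/3 + 100 + 460/3)*(-2) = -114 + (728/3)*(-2) = -114 - 1456/3 = -1798/3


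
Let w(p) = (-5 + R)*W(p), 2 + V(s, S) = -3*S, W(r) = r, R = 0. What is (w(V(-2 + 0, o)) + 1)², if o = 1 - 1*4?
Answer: 1156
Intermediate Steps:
o = -3 (o = 1 - 4 = -3)
V(s, S) = -2 - 3*S
w(p) = -5*p (w(p) = (-5 + 0)*p = -5*p)
(w(V(-2 + 0, o)) + 1)² = (-5*(-2 - 3*(-3)) + 1)² = (-5*(-2 + 9) + 1)² = (-5*7 + 1)² = (-35 + 1)² = (-34)² = 1156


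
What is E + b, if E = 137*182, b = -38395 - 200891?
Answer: -214352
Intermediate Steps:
b = -239286
E = 24934
E + b = 24934 - 239286 = -214352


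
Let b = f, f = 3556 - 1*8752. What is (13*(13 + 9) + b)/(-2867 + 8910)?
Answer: -4910/6043 ≈ -0.81251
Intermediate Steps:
f = -5196 (f = 3556 - 8752 = -5196)
b = -5196
(13*(13 + 9) + b)/(-2867 + 8910) = (13*(13 + 9) - 5196)/(-2867 + 8910) = (13*22 - 5196)/6043 = (286 - 5196)*(1/6043) = -4910*1/6043 = -4910/6043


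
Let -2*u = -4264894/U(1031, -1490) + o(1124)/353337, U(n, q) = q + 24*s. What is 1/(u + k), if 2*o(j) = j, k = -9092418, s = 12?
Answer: -424711074/3862404086800333 ≈ -1.0996e-7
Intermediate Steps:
U(n, q) = 288 + q (U(n, q) = q + 24*12 = q + 288 = 288 + q)
o(j) = j/2
u = -753472763401/424711074 (u = -(-4264894/(288 - 1490) + ((1/2)*1124)/353337)/2 = -(-4264894/(-1202) + 562*(1/353337))/2 = -(-4264894*(-1/1202) + 562/353337)/2 = -(2132447/601 + 562/353337)/2 = -1/2*753472763401/212355537 = -753472763401/424711074 ≈ -1774.1)
1/(u + k) = 1/(-753472763401/424711074 - 9092418) = 1/(-3862404086800333/424711074) = -424711074/3862404086800333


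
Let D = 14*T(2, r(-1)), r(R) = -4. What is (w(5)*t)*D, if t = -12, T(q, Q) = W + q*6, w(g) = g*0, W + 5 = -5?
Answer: 0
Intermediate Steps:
W = -10 (W = -5 - 5 = -10)
w(g) = 0
T(q, Q) = -10 + 6*q (T(q, Q) = -10 + q*6 = -10 + 6*q)
D = 28 (D = 14*(-10 + 6*2) = 14*(-10 + 12) = 14*2 = 28)
(w(5)*t)*D = (0*(-12))*28 = 0*28 = 0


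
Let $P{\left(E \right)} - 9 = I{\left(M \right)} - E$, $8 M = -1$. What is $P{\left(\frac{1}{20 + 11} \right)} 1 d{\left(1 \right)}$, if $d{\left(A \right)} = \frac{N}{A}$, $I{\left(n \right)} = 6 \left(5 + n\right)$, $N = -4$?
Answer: $- \frac{4739}{31} \approx -152.87$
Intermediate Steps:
$M = - \frac{1}{8}$ ($M = \frac{1}{8} \left(-1\right) = - \frac{1}{8} \approx -0.125$)
$I{\left(n \right)} = 30 + 6 n$
$d{\left(A \right)} = - \frac{4}{A}$
$P{\left(E \right)} = \frac{153}{4} - E$ ($P{\left(E \right)} = 9 - \left(- \frac{117}{4} + E\right) = \frac{153}{4} - E$)
$P{\left(\frac{1}{20 + 11} \right)} 1 d{\left(1 \right)} = \left(\frac{153}{4} - \frac{1}{20 + 11}\right) 1 \left(- \frac{4}{1}\right) = \left(\frac{153}{4} - \frac{1}{31}\right) 1 \left(\left(-4\right) 1\right) = \left(\frac{153}{4} - \frac{1}{31}\right) 1 \left(-4\right) = \left(\frac{153}{4} - \frac{1}{31}\right) \left(-4\right) = \frac{4739}{124} \left(-4\right) = - \frac{4739}{31}$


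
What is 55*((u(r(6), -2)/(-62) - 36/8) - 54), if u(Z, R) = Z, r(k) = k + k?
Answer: -200145/62 ≈ -3228.1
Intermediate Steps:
r(k) = 2*k
55*((u(r(6), -2)/(-62) - 36/8) - 54) = 55*(((2*6)/(-62) - 36/8) - 54) = 55*((12*(-1/62) - 36*1/8) - 54) = 55*((-6/31 - 9/2) - 54) = 55*(-291/62 - 54) = 55*(-3639/62) = -200145/62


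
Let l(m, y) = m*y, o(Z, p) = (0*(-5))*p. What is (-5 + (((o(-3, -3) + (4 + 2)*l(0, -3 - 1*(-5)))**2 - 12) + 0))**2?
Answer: 289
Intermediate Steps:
o(Z, p) = 0 (o(Z, p) = 0*p = 0)
(-5 + (((o(-3, -3) + (4 + 2)*l(0, -3 - 1*(-5)))**2 - 12) + 0))**2 = (-5 + (((0 + (4 + 2)*(0*(-3 - 1*(-5))))**2 - 12) + 0))**2 = (-5 + (((0 + 6*(0*(-3 + 5)))**2 - 12) + 0))**2 = (-5 + (((0 + 6*(0*2))**2 - 12) + 0))**2 = (-5 + (((0 + 6*0)**2 - 12) + 0))**2 = (-5 + (((0 + 0)**2 - 12) + 0))**2 = (-5 + ((0**2 - 12) + 0))**2 = (-5 + ((0 - 12) + 0))**2 = (-5 + (-12 + 0))**2 = (-5 - 12)**2 = (-17)**2 = 289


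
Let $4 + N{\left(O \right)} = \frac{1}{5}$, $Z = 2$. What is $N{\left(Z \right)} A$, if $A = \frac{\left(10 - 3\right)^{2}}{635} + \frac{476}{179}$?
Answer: $- \frac{5909589}{568325} \approx -10.398$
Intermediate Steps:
$N{\left(O \right)} = - \frac{19}{5}$ ($N{\left(O \right)} = -4 + \frac{1}{5} = - \frac{19}{5}$)
$A = \frac{311031}{113665}$ ($A = 7^{2} \cdot \frac{1}{635} + 476 \cdot \frac{1}{179} = 49 \cdot \frac{1}{635} + \frac{476}{179} = \frac{49}{635} + \frac{476}{179} = \frac{311031}{113665} \approx 2.7364$)
$N{\left(Z \right)} A = \left(- \frac{19}{5}\right) \frac{311031}{113665} = - \frac{5909589}{568325}$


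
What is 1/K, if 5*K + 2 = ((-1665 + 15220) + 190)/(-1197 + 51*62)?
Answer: 1965/1963 ≈ 1.0010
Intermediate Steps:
K = 1963/1965 (K = -⅖ + (((-1665 + 15220) + 190)/(-1197 + 51*62))/5 = -⅖ + ((13555 + 190)/(-1197 + 3162))/5 = -⅖ + (13745/1965)/5 = -⅖ + (13745*(1/1965))/5 = -⅖ + (⅕)*(2749/393) = -⅖ + 2749/1965 = 1963/1965 ≈ 0.99898)
1/K = 1/(1963/1965) = 1965/1963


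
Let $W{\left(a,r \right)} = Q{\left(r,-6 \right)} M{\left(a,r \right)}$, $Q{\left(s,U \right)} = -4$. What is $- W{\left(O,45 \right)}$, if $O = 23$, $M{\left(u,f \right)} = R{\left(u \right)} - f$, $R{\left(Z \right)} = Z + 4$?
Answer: $-72$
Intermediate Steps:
$R{\left(Z \right)} = 4 + Z$
$M{\left(u,f \right)} = 4 + u - f$ ($M{\left(u,f \right)} = \left(4 + u\right) - f = 4 + u - f$)
$W{\left(a,r \right)} = -16 - 4 a + 4 r$ ($W{\left(a,r \right)} = - 4 \left(4 + a - r\right) = -16 - 4 a + 4 r$)
$- W{\left(O,45 \right)} = - (-16 - 92 + 4 \cdot 45) = - (-16 - 92 + 180) = \left(-1\right) 72 = -72$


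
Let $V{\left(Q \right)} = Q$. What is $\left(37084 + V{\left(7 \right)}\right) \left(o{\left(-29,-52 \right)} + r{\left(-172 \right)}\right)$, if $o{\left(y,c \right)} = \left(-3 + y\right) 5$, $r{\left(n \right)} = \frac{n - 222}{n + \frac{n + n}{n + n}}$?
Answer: $- \frac{1000195906}{171} \approx -5.8491 \cdot 10^{6}$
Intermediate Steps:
$r{\left(n \right)} = \frac{-222 + n}{1 + n}$ ($r{\left(n \right)} = \frac{-222 + n}{n + \frac{2 n}{2 n}} = \frac{-222 + n}{n + 2 n \frac{1}{2 n}} = \frac{-222 + n}{n + 1} = \frac{-222 + n}{1 + n}$)
$o{\left(y,c \right)} = -15 + 5 y$
$\left(37084 + V{\left(7 \right)}\right) \left(o{\left(-29,-52 \right)} + r{\left(-172 \right)}\right) = \left(37084 + 7\right) \left(\left(-15 + 5 \left(-29\right)\right) + \frac{-222 - 172}{1 - 172}\right) = 37091 \left(\left(-15 - 145\right) + \frac{1}{-171} \left(-394\right)\right) = 37091 \left(-160 - - \frac{394}{171}\right) = 37091 \left(-160 + \frac{394}{171}\right) = 37091 \left(- \frac{26966}{171}\right) = - \frac{1000195906}{171}$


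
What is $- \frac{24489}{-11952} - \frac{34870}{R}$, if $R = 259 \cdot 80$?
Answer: $\frac{125897}{343952} \approx 0.36603$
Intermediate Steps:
$R = 20720$
$- \frac{24489}{-11952} - \frac{34870}{R} = - \frac{24489}{-11952} - \frac{34870}{20720} = \left(-24489\right) \left(- \frac{1}{11952}\right) - \frac{3487}{2072} = \frac{2721}{1328} - \frac{3487}{2072} = \frac{125897}{343952}$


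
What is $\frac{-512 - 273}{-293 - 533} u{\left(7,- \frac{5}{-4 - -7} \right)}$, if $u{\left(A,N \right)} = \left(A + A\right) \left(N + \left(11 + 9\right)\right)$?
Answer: $\frac{43175}{177} \approx 243.93$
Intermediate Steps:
$u{\left(A,N \right)} = 2 A \left(20 + N\right)$ ($u{\left(A,N \right)} = 2 A \left(N + 20\right) = 2 A \left(20 + N\right)$)
$\frac{-512 - 273}{-293 - 533} u{\left(7,- \frac{5}{-4 - -7} \right)} = \frac{-512 - 273}{-293 - 533} \cdot 2 \cdot 7 \left(20 - \frac{5}{-4 - -7}\right) = - \frac{785}{-826} \cdot 2 \cdot 7 \left(20 - \frac{5}{-4 + 7}\right) = \left(-785\right) \left(- \frac{1}{826}\right) 2 \cdot 7 \left(20 - \frac{5}{3}\right) = \frac{785 \cdot 2 \cdot 7 \left(20 - \frac{5}{3}\right)}{826} = \frac{785 \cdot 2 \cdot 7 \cdot \frac{55}{3}}{826} = \frac{785}{826} \cdot \frac{770}{3} = \frac{43175}{177}$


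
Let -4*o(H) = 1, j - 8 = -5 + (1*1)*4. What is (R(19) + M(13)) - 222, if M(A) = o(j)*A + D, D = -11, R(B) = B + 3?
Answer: -857/4 ≈ -214.25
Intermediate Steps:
R(B) = 3 + B
j = 7 (j = 8 + (-5 + (1*1)*4) = 8 + (-5 + 1*4) = 8 + (-5 + 4) = 8 - 1 = 7)
o(H) = -¼ (o(H) = -¼*1 = -¼)
M(A) = -11 - A/4 (M(A) = -A/4 - 11 = -11 - A/4)
(R(19) + M(13)) - 222 = ((3 + 19) + (-11 - ¼*13)) - 222 = (22 + (-11 - 13/4)) - 222 = (22 - 57/4) - 222 = 31/4 - 222 = -857/4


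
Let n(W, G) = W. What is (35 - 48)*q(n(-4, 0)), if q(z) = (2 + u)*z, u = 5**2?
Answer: 1404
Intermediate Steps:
u = 25
q(z) = 27*z (q(z) = (2 + 25)*z = 27*z)
(35 - 48)*q(n(-4, 0)) = (35 - 48)*(27*(-4)) = -13*(-108) = 1404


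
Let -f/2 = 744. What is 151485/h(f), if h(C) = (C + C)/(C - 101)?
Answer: 80236555/992 ≈ 80884.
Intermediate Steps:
f = -1488 (f = -2*744 = -1488)
h(C) = 2*C/(-101 + C) (h(C) = (2*C)/(-101 + C) = 2*C/(-101 + C))
151485/h(f) = 151485/((2*(-1488)/(-101 - 1488))) = 151485/((2*(-1488)/(-1589))) = 151485/((2*(-1488)*(-1/1589))) = 151485/(2976/1589) = 151485*(1589/2976) = 80236555/992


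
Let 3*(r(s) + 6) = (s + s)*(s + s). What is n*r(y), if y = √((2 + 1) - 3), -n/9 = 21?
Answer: 1134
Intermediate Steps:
n = -189 (n = -9*21 = -189)
y = 0 (y = √(3 - 3) = √0 = 0)
r(s) = -6 + 4*s²/3 (r(s) = -6 + ((s + s)*(s + s))/3 = -6 + ((2*s)*(2*s))/3 = -6 + (4*s²)/3 = -6 + 4*s²/3)
n*r(y) = -189*(-6 + (4/3)*0²) = -189*(-6 + (4/3)*0) = -189*(-6 + 0) = -189*(-6) = 1134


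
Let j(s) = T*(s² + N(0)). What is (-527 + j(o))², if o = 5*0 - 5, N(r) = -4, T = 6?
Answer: 160801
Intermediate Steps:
o = -5 (o = 0 - 5 = -5)
j(s) = -24 + 6*s² (j(s) = 6*(s² - 4) = 6*(-4 + s²) = -24 + 6*s²)
(-527 + j(o))² = (-527 + (-24 + 6*(-5)²))² = (-527 + (-24 + 6*25))² = (-527 + (-24 + 150))² = (-527 + 126)² = (-401)² = 160801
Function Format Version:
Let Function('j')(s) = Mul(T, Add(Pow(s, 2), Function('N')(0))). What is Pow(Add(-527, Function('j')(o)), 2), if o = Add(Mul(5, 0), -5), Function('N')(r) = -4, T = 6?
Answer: 160801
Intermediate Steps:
o = -5 (o = Add(0, -5) = -5)
Function('j')(s) = Add(-24, Mul(6, Pow(s, 2))) (Function('j')(s) = Mul(6, Add(Pow(s, 2), -4)) = Mul(6, Add(-4, Pow(s, 2))) = Add(-24, Mul(6, Pow(s, 2))))
Pow(Add(-527, Function('j')(o)), 2) = Pow(Add(-527, Add(-24, Mul(6, Pow(-5, 2)))), 2) = Pow(Add(-527, Add(-24, Mul(6, 25))), 2) = Pow(Add(-527, Add(-24, 150)), 2) = Pow(Add(-527, 126), 2) = Pow(-401, 2) = 160801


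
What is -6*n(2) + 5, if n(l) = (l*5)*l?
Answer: -115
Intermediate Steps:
n(l) = 5*l² (n(l) = (5*l)*l = 5*l²)
-6*n(2) + 5 = -30*2² + 5 = -30*4 + 5 = -6*20 + 5 = -120 + 5 = -115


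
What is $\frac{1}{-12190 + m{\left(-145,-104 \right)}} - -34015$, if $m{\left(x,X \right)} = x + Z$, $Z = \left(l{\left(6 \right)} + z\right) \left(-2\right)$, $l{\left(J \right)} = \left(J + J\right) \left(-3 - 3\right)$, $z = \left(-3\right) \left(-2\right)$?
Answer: $\frac{415085044}{12203} \approx 34015.0$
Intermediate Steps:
$z = 6$
$l{\left(J \right)} = - 12 J$ ($l{\left(J \right)} = 2 J \left(-6\right) = - 12 J$)
$Z = 132$ ($Z = \left(\left(-12\right) 6 + 6\right) \left(-2\right) = \left(-72 + 6\right) \left(-2\right) = \left(-66\right) \left(-2\right) = 132$)
$m{\left(x,X \right)} = 132 + x$ ($m{\left(x,X \right)} = x + 132 = 132 + x$)
$\frac{1}{-12190 + m{\left(-145,-104 \right)}} - -34015 = \frac{1}{-12190 + \left(132 - 145\right)} - -34015 = \frac{1}{-12190 - 13} + 34015 = \frac{1}{-12203} + 34015 = - \frac{1}{12203} + 34015 = \frac{415085044}{12203}$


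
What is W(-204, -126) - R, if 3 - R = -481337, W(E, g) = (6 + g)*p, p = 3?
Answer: -481700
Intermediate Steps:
W(E, g) = 18 + 3*g (W(E, g) = (6 + g)*3 = 18 + 3*g)
R = 481340 (R = 3 - 1*(-481337) = 3 + 481337 = 481340)
W(-204, -126) - R = (18 + 3*(-126)) - 1*481340 = (18 - 378) - 481340 = -360 - 481340 = -481700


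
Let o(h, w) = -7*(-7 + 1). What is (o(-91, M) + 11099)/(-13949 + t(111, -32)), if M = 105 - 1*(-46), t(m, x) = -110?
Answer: -11141/14059 ≈ -0.79245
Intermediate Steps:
M = 151 (M = 105 + 46 = 151)
o(h, w) = 42 (o(h, w) = -7*(-6) = 42)
(o(-91, M) + 11099)/(-13949 + t(111, -32)) = (42 + 11099)/(-13949 - 110) = 11141/(-14059) = 11141*(-1/14059) = -11141/14059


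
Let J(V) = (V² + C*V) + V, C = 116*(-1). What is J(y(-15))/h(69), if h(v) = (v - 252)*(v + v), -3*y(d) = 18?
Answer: -121/4209 ≈ -0.028748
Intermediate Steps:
C = -116
y(d) = -6 (y(d) = -⅓*18 = -6)
J(V) = V² - 115*V (J(V) = (V² - 116*V) + V = V² - 115*V)
h(v) = 2*v*(-252 + v) (h(v) = (-252 + v)*(2*v) = 2*v*(-252 + v))
J(y(-15))/h(69) = (-6*(-115 - 6))/((2*69*(-252 + 69))) = (-6*(-121))/((2*69*(-183))) = 726/(-25254) = 726*(-1/25254) = -121/4209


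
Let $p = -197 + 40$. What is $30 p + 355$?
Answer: $-4355$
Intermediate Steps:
$p = -157$
$30 p + 355 = 30 \left(-157\right) + 355 = -4710 + 355 = -4355$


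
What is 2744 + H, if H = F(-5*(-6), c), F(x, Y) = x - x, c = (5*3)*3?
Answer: 2744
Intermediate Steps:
c = 45 (c = 15*3 = 45)
F(x, Y) = 0
H = 0
2744 + H = 2744 + 0 = 2744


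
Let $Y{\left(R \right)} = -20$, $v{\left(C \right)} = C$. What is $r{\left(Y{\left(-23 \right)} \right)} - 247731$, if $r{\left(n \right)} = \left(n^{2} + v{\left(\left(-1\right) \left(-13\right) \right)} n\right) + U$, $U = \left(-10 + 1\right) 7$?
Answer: $-247654$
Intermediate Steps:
$U = -63$ ($U = \left(-9\right) 7 = -63$)
$r{\left(n \right)} = -63 + n^{2} + 13 n$ ($r{\left(n \right)} = \left(n^{2} + \left(-1\right) \left(-13\right) n\right) - 63 = \left(n^{2} + 13 n\right) - 63 = -63 + n^{2} + 13 n$)
$r{\left(Y{\left(-23 \right)} \right)} - 247731 = \left(-63 + \left(-20\right)^{2} + 13 \left(-20\right)\right) - 247731 = \left(-63 + 400 - 260\right) - 247731 = 77 - 247731 = -247654$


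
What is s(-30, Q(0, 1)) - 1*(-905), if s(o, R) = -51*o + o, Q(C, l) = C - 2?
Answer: 2405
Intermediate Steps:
Q(C, l) = -2 + C
s(o, R) = -50*o
s(-30, Q(0, 1)) - 1*(-905) = -50*(-30) - 1*(-905) = 1500 + 905 = 2405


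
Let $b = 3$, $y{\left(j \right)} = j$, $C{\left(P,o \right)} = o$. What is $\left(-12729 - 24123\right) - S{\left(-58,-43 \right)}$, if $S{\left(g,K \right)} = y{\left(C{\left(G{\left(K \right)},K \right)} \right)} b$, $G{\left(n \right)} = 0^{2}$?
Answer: $-36723$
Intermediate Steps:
$G{\left(n \right)} = 0$
$S{\left(g,K \right)} = 3 K$ ($S{\left(g,K \right)} = K 3 = 3 K$)
$\left(-12729 - 24123\right) - S{\left(-58,-43 \right)} = \left(-12729 - 24123\right) - 3 \left(-43\right) = \left(-12729 - 24123\right) - -129 = -36852 + 129 = -36723$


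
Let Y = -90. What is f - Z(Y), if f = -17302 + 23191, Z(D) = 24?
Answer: 5865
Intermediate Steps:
f = 5889
f - Z(Y) = 5889 - 1*24 = 5889 - 24 = 5865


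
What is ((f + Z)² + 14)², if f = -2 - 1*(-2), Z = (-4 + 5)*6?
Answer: 2500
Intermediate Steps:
Z = 6 (Z = 1*6 = 6)
f = 0 (f = -2 + 2 = 0)
((f + Z)² + 14)² = ((0 + 6)² + 14)² = (6² + 14)² = (36 + 14)² = 50² = 2500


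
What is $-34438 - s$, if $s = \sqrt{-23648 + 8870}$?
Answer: $-34438 - 3 i \sqrt{1642} \approx -34438.0 - 121.56 i$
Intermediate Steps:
$s = 3 i \sqrt{1642}$ ($s = \sqrt{-14778} = 3 i \sqrt{1642} \approx 121.56 i$)
$-34438 - s = -34438 - 3 i \sqrt{1642}$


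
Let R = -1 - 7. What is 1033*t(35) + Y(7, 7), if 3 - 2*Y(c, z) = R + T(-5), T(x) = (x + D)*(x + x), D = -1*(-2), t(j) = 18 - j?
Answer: -35141/2 ≈ -17571.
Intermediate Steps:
R = -8
D = 2
T(x) = 2*x*(2 + x) (T(x) = (x + 2)*(x + x) = (2 + x)*(2*x) = 2*x*(2 + x))
Y(c, z) = -19/2 (Y(c, z) = 3/2 - (-8 + 2*(-5)*(2 - 5))/2 = 3/2 - (-8 + 2*(-5)*(-3))/2 = 3/2 - (-8 + 30)/2 = 3/2 - ½*22 = 3/2 - 11 = -19/2)
1033*t(35) + Y(7, 7) = 1033*(18 - 1*35) - 19/2 = 1033*(18 - 35) - 19/2 = 1033*(-17) - 19/2 = -17561 - 19/2 = -35141/2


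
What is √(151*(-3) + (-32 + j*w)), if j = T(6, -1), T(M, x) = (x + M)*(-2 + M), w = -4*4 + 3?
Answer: I*√745 ≈ 27.295*I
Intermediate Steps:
w = -13 (w = -16 + 3 = -13)
T(M, x) = (-2 + M)*(M + x) (T(M, x) = (M + x)*(-2 + M) = (-2 + M)*(M + x))
j = 20 (j = 6² - 2*6 - 2*(-1) + 6*(-1) = 36 - 12 + 2 - 6 = 20)
√(151*(-3) + (-32 + j*w)) = √(151*(-3) + (-32 + 20*(-13))) = √(-453 + (-32 - 260)) = √(-453 - 292) = √(-745) = I*√745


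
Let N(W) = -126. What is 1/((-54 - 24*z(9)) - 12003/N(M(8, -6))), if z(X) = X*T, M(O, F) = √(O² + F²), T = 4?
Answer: -42/34555 ≈ -0.0012155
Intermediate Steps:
M(O, F) = √(F² + O²)
z(X) = 4*X (z(X) = X*4 = 4*X)
1/((-54 - 24*z(9)) - 12003/N(M(8, -6))) = 1/((-54 - 96*9) - 12003/(-126)) = 1/((-54 - 24*36) - 12003*(-1/126)) = 1/((-54 - 864) + 4001/42) = 1/(-918 + 4001/42) = 1/(-34555/42) = -42/34555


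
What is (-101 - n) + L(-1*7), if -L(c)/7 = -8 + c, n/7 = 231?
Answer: -1613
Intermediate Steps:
n = 1617 (n = 7*231 = 1617)
L(c) = 56 - 7*c (L(c) = -7*(-8 + c) = 56 - 7*c)
(-101 - n) + L(-1*7) = (-101 - 1*1617) + (56 - (-7)*7) = (-101 - 1617) + (56 - 7*(-7)) = -1718 + (56 + 49) = -1718 + 105 = -1613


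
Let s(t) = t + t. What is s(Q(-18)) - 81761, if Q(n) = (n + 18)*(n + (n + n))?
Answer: -81761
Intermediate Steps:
Q(n) = 3*n*(18 + n) (Q(n) = (18 + n)*(n + 2*n) = (18 + n)*(3*n) = 3*n*(18 + n))
s(t) = 2*t
s(Q(-18)) - 81761 = 2*(3*(-18)*(18 - 18)) - 81761 = 2*(3*(-18)*0) - 81761 = 2*0 - 81761 = 0 - 81761 = -81761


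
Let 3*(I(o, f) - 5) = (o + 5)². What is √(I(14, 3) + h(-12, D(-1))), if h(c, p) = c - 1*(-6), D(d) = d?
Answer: √1074/3 ≈ 10.924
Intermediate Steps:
I(o, f) = 5 + (5 + o)²/3 (I(o, f) = 5 + (o + 5)²/3 = 5 + (5 + o)²/3)
h(c, p) = 6 + c (h(c, p) = c + 6 = 6 + c)
√(I(14, 3) + h(-12, D(-1))) = √((5 + (5 + 14)²/3) + (6 - 12)) = √((5 + (⅓)*19²) - 6) = √((5 + (⅓)*361) - 6) = √((5 + 361/3) - 6) = √(376/3 - 6) = √(358/3) = √1074/3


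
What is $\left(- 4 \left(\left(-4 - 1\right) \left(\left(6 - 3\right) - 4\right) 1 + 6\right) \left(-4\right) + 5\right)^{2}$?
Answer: $32761$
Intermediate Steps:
$\left(- 4 \left(\left(-4 - 1\right) \left(\left(6 - 3\right) - 4\right) 1 + 6\right) \left(-4\right) + 5\right)^{2} = \left(- 4 \left(- 5 \left(3 - 4\right) 1 + 6\right) \left(-4\right) + 5\right)^{2} = \left(- 4 \left(\left(-5\right) \left(-1\right) 1 + 6\right) \left(-4\right) + 5\right)^{2} = \left(- 4 \left(5 \cdot 1 + 6\right) \left(-4\right) + 5\right)^{2} = \left(- 4 \left(5 + 6\right) \left(-4\right) + 5\right)^{2} = \left(\left(-4\right) 11 \left(-4\right) + 5\right)^{2} = \left(\left(-44\right) \left(-4\right) + 5\right)^{2} = \left(176 + 5\right)^{2} = 181^{2} = 32761$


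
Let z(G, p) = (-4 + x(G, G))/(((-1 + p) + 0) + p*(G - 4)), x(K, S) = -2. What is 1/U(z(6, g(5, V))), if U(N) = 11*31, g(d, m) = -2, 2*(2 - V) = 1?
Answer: 1/341 ≈ 0.0029326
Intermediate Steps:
V = 3/2 (V = 2 - ½*1 = 2 - ½ = 3/2 ≈ 1.5000)
z(G, p) = -6/(-1 + p + p*(-4 + G)) (z(G, p) = (-4 - 2)/(((-1 + p) + 0) + p*(G - 4)) = -6/((-1 + p) + p*(-4 + G)) = -6/(-1 + p + p*(-4 + G)))
U(N) = 341
1/U(z(6, g(5, V))) = 1/341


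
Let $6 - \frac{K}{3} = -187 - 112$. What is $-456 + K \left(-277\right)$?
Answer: $-253911$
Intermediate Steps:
$K = 915$ ($K = 18 - 3 \left(-187 - 112\right) = 18 - -897 = 18 + 897 = 915$)
$-456 + K \left(-277\right) = -456 + 915 \left(-277\right) = -456 - 253455 = -253911$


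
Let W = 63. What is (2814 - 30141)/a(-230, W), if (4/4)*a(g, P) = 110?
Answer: -27327/110 ≈ -248.43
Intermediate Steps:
a(g, P) = 110
(2814 - 30141)/a(-230, W) = (2814 - 30141)/110 = -27327*1/110 = -27327/110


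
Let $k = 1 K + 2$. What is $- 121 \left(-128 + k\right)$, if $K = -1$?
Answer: $15367$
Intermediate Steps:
$k = 1$ ($k = 1 \left(-1\right) + 2 = -1 + 2 = 1$)
$- 121 \left(-128 + k\right) = - 121 \left(-128 + 1\right) = \left(-121\right) \left(-127\right) = 15367$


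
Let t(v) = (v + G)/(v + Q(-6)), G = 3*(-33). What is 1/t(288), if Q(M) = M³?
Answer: 8/21 ≈ 0.38095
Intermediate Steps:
G = -99
t(v) = (-99 + v)/(-216 + v) (t(v) = (v - 99)/(v + (-6)³) = (-99 + v)/(v - 216) = (-99 + v)/(-216 + v))
1/t(288) = 1/((-99 + 288)/(-216 + 288)) = 1/(189/72) = 1/((1/72)*189) = 1/(21/8) = 8/21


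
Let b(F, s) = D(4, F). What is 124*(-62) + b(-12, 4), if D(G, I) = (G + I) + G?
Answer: -7692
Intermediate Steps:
D(G, I) = I + 2*G
b(F, s) = 8 + F (b(F, s) = F + 2*4 = F + 8 = 8 + F)
124*(-62) + b(-12, 4) = 124*(-62) + (8 - 12) = -7688 - 4 = -7692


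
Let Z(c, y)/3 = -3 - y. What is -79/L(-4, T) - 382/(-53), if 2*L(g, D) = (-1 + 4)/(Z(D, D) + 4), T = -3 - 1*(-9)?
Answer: 193748/159 ≈ 1218.5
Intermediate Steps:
Z(c, y) = -9 - 3*y (Z(c, y) = 3*(-3 - y) = -9 - 3*y)
T = 6 (T = -3 + 9 = 6)
L(g, D) = 3/(2*(-5 - 3*D)) (L(g, D) = ((-1 + 4)/((-9 - 3*D) + 4))/2 = (3/(-5 - 3*D))/2 = 3/(2*(-5 - 3*D)))
-79/L(-4, T) - 382/(-53) = -79/((-3/(10 + 6*6))) - 382/(-53) = -79/((-3/(10 + 36))) - 382*(-1/53) = -79/((-3/46)) + 382/53 = -79/((-3*1/46)) + 382/53 = -79/(-3/46) + 382/53 = -79*(-46/3) + 382/53 = 3634/3 + 382/53 = 193748/159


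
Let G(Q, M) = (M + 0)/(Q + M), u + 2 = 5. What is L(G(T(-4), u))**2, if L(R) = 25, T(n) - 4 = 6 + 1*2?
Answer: 625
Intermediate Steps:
u = 3 (u = -2 + 5 = 3)
T(n) = 12 (T(n) = 4 + (6 + 1*2) = 4 + (6 + 2) = 4 + 8 = 12)
G(Q, M) = M/(M + Q)
L(G(T(-4), u))**2 = 25**2 = 625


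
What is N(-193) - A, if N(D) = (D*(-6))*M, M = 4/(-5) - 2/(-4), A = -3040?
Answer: 13463/5 ≈ 2692.6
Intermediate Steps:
M = -3/10 (M = 4*(-⅕) - 2*(-¼) = -⅘ + ½ = -3/10 ≈ -0.30000)
N(D) = 9*D/5 (N(D) = (D*(-6))*(-3/10) = -6*D*(-3/10) = 9*D/5)
N(-193) - A = (9/5)*(-193) - 1*(-3040) = -1737/5 + 3040 = 13463/5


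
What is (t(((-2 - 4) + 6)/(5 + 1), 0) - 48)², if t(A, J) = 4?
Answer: 1936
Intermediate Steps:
(t(((-2 - 4) + 6)/(5 + 1), 0) - 48)² = (4 - 48)² = (-44)² = 1936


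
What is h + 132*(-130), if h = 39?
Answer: -17121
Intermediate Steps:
h + 132*(-130) = 39 + 132*(-130) = 39 - 17160 = -17121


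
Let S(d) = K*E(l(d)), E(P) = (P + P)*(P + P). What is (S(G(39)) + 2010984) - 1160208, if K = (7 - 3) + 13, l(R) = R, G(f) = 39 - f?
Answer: 850776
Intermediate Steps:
K = 17 (K = 4 + 13 = 17)
E(P) = 4*P**2 (E(P) = (2*P)*(2*P) = 4*P**2)
S(d) = 68*d**2 (S(d) = 17*(4*d**2) = 68*d**2)
(S(G(39)) + 2010984) - 1160208 = (68*(39 - 1*39)**2 + 2010984) - 1160208 = (68*(39 - 39)**2 + 2010984) - 1160208 = (68*0**2 + 2010984) - 1160208 = (68*0 + 2010984) - 1160208 = (0 + 2010984) - 1160208 = 2010984 - 1160208 = 850776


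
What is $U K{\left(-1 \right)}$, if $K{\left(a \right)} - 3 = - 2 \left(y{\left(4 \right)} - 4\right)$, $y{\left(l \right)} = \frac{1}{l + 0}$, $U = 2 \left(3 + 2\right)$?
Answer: $105$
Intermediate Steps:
$U = 10$ ($U = 2 \cdot 5 = 10$)
$y{\left(l \right)} = \frac{1}{l}$
$K{\left(a \right)} = \frac{21}{2}$ ($K{\left(a \right)} = 3 - 2 \left(\frac{1}{4} - 4\right) = 3 - - \frac{15}{2} = 3 + \frac{15}{2} = \frac{21}{2}$)
$U K{\left(-1 \right)} = 10 \cdot \frac{21}{2} = 105$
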